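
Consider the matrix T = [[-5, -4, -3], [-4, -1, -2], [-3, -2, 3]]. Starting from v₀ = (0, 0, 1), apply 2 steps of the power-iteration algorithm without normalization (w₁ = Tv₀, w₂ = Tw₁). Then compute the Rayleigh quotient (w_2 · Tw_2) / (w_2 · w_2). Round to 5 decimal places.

w1 = Tv₀ = ((-5)·0 + (-4)·0 + (-3)·1; (-4)·0 + (-1)·0 + (-2)·1; (-3)·0 + (-2)·0 + 3·1) = (-3, -2, 3)
w2 = Tw1 = ((-5)·(-3) + (-4)·(-2) + (-3)·3; (-4)·(-3) + (-1)·(-2) + (-2)·3; (-3)·(-3) + (-2)·(-2) + 3·3) = (14, 8, 22)
Tw2 = (-168, -108, 8)
w2·Tw2 = 14·(-168) + 8·(-108) + 22·8 = -3040; w2·w2 = 14·14 + 8·8 + 22·22 = 744
λ ≈ -3040/744 = -4.08602

-4.08602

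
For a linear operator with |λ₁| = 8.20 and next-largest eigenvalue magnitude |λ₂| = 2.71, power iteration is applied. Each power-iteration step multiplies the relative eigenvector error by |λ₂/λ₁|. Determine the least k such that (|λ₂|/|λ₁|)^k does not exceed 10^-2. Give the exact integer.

5

|λ₂/λ₁| = 2.71/8.20 = 0.33049
Need k ≥ ln(10^-2) / ln(0.33049) = -4.6052 / -1.1072 ≈ 4.159
Smallest integer k satisfying the bound: 5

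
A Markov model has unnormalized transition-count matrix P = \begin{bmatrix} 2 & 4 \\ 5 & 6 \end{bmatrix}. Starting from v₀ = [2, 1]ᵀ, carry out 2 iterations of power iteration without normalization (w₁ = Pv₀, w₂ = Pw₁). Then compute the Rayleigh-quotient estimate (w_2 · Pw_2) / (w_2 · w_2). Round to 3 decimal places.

w1 = Pv₀ = (2·2 + 4·1; 5·2 + 6·1) = (8, 16)
w2 = Pw1 = (2·8 + 4·16; 5·8 + 6·16) = (80, 136)
Pw2 = (704, 1216)
w2·Pw2 = 80·704 + 136·1216 = 221696; w2·w2 = 80·80 + 136·136 = 24896
λ ≈ 221696/24896 = 8.905

λ ≈ 8.905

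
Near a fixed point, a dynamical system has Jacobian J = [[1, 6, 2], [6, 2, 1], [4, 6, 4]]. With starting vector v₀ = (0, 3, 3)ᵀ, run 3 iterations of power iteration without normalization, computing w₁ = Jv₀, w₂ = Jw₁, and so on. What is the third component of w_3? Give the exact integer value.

w1 = Jv₀ = (1·0 + 6·3 + 2·3; 6·0 + 2·3 + 1·3; 4·0 + 6·3 + 4·3) = (24, 9, 30)
w2 = Jw1 = (1·24 + 6·9 + 2·30; 6·24 + 2·9 + 1·30; 4·24 + 6·9 + 4·30) = (138, 192, 270)
w3 = Jw2 = (1830, 1482, 2784)
The requested component of w3 is 2784.

2784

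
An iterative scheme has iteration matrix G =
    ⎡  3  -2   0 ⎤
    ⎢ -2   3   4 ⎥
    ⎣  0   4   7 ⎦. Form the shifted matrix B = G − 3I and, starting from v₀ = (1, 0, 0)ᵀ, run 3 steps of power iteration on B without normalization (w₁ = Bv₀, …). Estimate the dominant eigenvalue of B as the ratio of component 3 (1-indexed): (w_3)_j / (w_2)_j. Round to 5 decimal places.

B = G − 3I has rows (0, -2, 0); (-2, 0, 4); (0, 4, 4)
w1 = Bv₀ = (0·1 + (-2)·0 + 0·0; (-2)·1 + 0·0 + 4·0; 0·1 + 4·0 + 4·0) = (0, -2, 0)
w2 = Bw1 = (0·0 + (-2)·(-2) + 0·0; (-2)·0 + 0·(-2) + 4·0; 0·0 + 4·(-2) + 4·0) = (4, 0, -8)
w3 = Bw2 = (0, -40, -32)
Ratio: -32/-8 = 4.00000

μ ≈ 4.00000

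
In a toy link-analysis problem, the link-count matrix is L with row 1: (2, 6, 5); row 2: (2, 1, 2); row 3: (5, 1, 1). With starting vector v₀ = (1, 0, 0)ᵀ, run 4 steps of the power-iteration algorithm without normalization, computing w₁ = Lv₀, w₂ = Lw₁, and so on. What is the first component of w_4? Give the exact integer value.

2508

w1 = Lv₀ = (2·1 + 6·0 + 5·0; 2·1 + 1·0 + 2·0; 5·1 + 1·0 + 1·0) = (2, 2, 5)
w2 = Lw1 = (2·2 + 6·2 + 5·5; 2·2 + 1·2 + 2·5; 5·2 + 1·2 + 1·5) = (41, 16, 17)
w3 = Lw2 = (263, 132, 238)
w4 = Lw3 = (2508, 1134, 1685)
The requested component of w4 is 2508.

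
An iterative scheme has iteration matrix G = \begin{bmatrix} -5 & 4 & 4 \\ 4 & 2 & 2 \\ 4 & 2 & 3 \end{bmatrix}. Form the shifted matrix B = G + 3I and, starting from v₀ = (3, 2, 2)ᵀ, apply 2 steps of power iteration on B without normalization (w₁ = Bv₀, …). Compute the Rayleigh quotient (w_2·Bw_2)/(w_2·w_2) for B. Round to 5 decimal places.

10.06567

B = G + 3I has rows (-2, 4, 4); (4, 5, 2); (4, 2, 6)
w1 = Bv₀ = ((-2)·3 + 4·2 + 4·2; 4·3 + 5·2 + 2·2; 4·3 + 2·2 + 6·2) = (10, 26, 28)
w2 = Bw1 = ((-2)·10 + 4·26 + 4·28; 4·10 + 5·26 + 2·28; 4·10 + 2·26 + 6·28) = (196, 226, 260)
Bw2 = (1552, 2434, 2796)
w2·Bw2 = 1581236; w2·w2 = 157092; μ ≈ 1581236/157092 = 10.06567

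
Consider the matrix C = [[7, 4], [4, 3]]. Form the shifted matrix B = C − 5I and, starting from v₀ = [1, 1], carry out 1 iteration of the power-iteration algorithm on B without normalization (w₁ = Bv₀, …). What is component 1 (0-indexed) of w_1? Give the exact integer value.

B = C − 5I has rows (2, 4); (4, -2)
w1 = Bv₀ = (2·1 + 4·1; 4·1 + (-2)·1) = (6, 2)
Requested component of w1: 2

2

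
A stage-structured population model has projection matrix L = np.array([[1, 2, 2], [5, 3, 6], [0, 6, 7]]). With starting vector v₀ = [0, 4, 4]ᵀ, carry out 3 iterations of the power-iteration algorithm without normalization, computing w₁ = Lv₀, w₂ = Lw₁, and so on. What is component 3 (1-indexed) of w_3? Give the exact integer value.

7060

w1 = Lv₀ = (16, 36, 52)
w2 = Lw1 = (192, 500, 580)
w3 = Lw2 = (2352, 5940, 7060)
The requested component of w3 is 7060.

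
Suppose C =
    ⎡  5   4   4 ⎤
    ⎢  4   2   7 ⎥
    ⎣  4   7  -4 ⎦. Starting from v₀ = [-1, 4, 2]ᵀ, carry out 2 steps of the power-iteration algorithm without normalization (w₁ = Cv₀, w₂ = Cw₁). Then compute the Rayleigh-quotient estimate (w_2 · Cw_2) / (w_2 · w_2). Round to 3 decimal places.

λ ≈ 11.362

w1 = Cv₀ = (5·(-1) + 4·4 + 4·2; 4·(-1) + 2·4 + 7·2; 4·(-1) + 7·4 + (-4)·2) = (19, 18, 16)
w2 = Cw1 = (5·19 + 4·18 + 4·16; 4·19 + 2·18 + 7·16; 4·19 + 7·18 + (-4)·16) = (231, 224, 138)
Cw2 = (2603, 2338, 1940)
w2·Cw2 = 231·2603 + 224·2338 + 138·1940 = 1392725; w2·w2 = 231·231 + 224·224 + 138·138 = 122581
λ ≈ 1392725/122581 = 11.362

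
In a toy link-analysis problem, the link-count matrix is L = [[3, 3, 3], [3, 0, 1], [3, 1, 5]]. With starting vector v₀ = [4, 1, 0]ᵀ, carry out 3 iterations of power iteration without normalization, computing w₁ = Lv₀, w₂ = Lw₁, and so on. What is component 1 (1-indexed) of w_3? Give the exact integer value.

w1 = Lv₀ = (3·4 + 3·1 + 3·0; 3·4 + 0·1 + 1·0; 3·4 + 1·1 + 5·0) = (15, 12, 13)
w2 = Lw1 = (3·15 + 3·12 + 3·13; 3·15 + 0·12 + 1·13; 3·15 + 1·12 + 5·13) = (120, 58, 122)
w3 = Lw2 = (900, 482, 1028)
The requested component of w3 is 900.

900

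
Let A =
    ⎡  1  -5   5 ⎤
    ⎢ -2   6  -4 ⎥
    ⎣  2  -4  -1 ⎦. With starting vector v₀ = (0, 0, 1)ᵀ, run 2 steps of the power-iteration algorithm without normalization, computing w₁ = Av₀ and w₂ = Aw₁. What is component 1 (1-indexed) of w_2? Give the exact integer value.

w1 = Av₀ = (1·0 + (-5)·0 + 5·1; (-2)·0 + 6·0 + (-4)·1; 2·0 + (-4)·0 + (-1)·1) = (5, -4, -1)
w2 = Aw1 = (1·5 + (-5)·(-4) + 5·(-1); (-2)·5 + 6·(-4) + (-4)·(-1); 2·5 + (-4)·(-4) + (-1)·(-1)) = (20, -30, 27)
The requested component of w2 is 20.

20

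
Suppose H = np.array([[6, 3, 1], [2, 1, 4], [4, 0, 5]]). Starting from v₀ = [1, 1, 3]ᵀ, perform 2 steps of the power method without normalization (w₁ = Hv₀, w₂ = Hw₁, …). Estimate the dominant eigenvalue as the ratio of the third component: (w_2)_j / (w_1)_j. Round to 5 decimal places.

w1 = Hv₀ = (12, 15, 19)
w2 = Hw1 = (136, 115, 143)
Ratio at component: 143 / 19 = 7.52632

λ ≈ 7.52632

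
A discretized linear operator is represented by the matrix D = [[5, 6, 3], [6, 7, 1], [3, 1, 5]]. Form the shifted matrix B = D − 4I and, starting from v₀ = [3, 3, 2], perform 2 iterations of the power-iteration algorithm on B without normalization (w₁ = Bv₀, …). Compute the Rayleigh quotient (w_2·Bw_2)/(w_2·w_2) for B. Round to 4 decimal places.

9.0175

B = D − 4I has rows (1, 6, 3); (6, 3, 1); (3, 1, 1)
w1 = Bv₀ = (1·3 + 6·3 + 3·2; 6·3 + 3·3 + 1·2; 3·3 + 1·3 + 1·2) = (27, 29, 14)
w2 = Bw1 = (1·27 + 6·29 + 3·14; 6·27 + 3·29 + 1·14; 3·27 + 1·29 + 1·14) = (243, 263, 124)
Bw2 = (2193, 2371, 1116)
w2·Bw2 = 1294856; w2·w2 = 143594; μ ≈ 1294856/143594 = 9.0175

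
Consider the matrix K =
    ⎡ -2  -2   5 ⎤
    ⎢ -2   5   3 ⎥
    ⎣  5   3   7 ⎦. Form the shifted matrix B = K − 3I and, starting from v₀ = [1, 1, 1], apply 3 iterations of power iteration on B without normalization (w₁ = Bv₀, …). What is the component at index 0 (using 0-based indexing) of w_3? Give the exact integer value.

-177

B = K − 3I has rows (-5, -2, 5); (-2, 2, 3); (5, 3, 4)
w1 = Bv₀ = (-2, 3, 12)
w2 = Bw1 = (64, 46, 47)
w3 = Bw2 = (-177, 105, 646)
Requested component of w3: -177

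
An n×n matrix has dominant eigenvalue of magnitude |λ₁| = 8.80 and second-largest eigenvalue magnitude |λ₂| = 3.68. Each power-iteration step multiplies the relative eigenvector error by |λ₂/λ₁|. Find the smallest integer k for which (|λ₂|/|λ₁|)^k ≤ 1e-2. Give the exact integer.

|λ₂/λ₁| = 3.68/8.80 = 0.41818
Need k ≥ ln(1e-2) / ln(0.41818) = -4.6052 / -0.8718 ≈ 5.282
Smallest integer k satisfying the bound: 6

6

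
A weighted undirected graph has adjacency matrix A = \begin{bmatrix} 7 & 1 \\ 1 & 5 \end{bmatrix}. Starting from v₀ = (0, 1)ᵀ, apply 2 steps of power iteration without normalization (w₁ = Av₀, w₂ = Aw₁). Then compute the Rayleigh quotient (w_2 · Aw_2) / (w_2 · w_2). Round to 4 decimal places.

6.1122

w1 = Av₀ = (1, 5)
w2 = Aw1 = (12, 26)
Aw2 = (110, 142)
w2·Aw2 = 12·110 + 26·142 = 5012; w2·w2 = 12·12 + 26·26 = 820
λ ≈ 5012/820 = 6.1122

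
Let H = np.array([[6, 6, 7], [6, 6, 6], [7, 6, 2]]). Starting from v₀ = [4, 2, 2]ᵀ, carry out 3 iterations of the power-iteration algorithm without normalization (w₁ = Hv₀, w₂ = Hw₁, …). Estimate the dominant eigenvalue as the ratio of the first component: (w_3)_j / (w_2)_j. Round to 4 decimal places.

w1 = Hv₀ = (6·4 + 6·2 + 7·2; 6·4 + 6·2 + 6·2; 7·4 + 6·2 + 2·2) = (50, 48, 44)
w2 = Hw1 = (6·50 + 6·48 + 7·44; 6·50 + 6·48 + 6·44; 7·50 + 6·48 + 2·44) = (896, 852, 726)
w3 = Hw2 = (15570, 14844, 12836)
Ratio at component: 15570 / 896 = 17.3772

17.3772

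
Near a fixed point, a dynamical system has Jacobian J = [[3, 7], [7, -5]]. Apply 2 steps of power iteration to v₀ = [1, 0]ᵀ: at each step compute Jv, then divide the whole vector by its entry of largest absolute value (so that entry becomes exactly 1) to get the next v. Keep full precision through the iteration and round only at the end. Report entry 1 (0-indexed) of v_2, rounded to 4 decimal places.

-0.2414

Jv0 = (3.00000, 7.00000); divide by 7.00000 → v1 = (0.42857, 1.00000)
Jv1 = (8.28571, -2.00000); divide by 8.28571 → v2 = (1.00000, -0.24138)
Requested entry of v2: -14/58 = -0.2414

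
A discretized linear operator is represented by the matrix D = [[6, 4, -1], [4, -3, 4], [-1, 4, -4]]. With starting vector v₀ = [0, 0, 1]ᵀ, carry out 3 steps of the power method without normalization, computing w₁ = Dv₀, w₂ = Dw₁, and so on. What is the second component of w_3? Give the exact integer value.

284

w1 = Dv₀ = (-1, 4, -4)
w2 = Dw1 = (14, -32, 33)
w3 = Dw2 = (-77, 284, -274)
The requested component of w3 is 284.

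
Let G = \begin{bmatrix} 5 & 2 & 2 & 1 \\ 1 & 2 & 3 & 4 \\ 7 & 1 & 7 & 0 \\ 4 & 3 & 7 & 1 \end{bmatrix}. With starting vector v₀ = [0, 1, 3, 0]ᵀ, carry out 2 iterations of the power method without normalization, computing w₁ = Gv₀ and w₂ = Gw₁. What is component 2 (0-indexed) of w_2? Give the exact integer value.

221

w1 = Gv₀ = (5·0 + 2·1 + 2·3 + 1·0; 1·0 + 2·1 + 3·3 + 4·0; 7·0 + 1·1 + 7·3 + 0·0; 4·0 + 3·1 + 7·3 + 1·0) = (8, 11, 22, 24)
w2 = Gw1 = (5·8 + 2·11 + 2·22 + 1·24; 1·8 + 2·11 + 3·22 + 4·24; 7·8 + 1·11 + 7·22 + 0·24; 4·8 + 3·11 + 7·22 + 1·24) = (130, 192, 221, 243)
The requested component of w2 is 221.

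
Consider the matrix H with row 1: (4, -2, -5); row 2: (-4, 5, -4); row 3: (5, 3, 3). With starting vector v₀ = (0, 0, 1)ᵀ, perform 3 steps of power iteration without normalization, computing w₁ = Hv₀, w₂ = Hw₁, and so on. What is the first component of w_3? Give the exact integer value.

56

w1 = Hv₀ = (4·0 + (-2)·0 + (-5)·1; (-4)·0 + 5·0 + (-4)·1; 5·0 + 3·0 + 3·1) = (-5, -4, 3)
w2 = Hw1 = (4·(-5) + (-2)·(-4) + (-5)·3; (-4)·(-5) + 5·(-4) + (-4)·3; 5·(-5) + 3·(-4) + 3·3) = (-27, -12, -28)
w3 = Hw2 = (56, 160, -255)
The requested component of w3 is 56.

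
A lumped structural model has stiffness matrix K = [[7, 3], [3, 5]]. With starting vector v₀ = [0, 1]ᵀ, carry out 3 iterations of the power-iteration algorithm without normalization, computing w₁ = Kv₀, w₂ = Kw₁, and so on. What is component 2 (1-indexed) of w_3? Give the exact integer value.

278

w1 = Kv₀ = (7·0 + 3·1; 3·0 + 5·1) = (3, 5)
w2 = Kw1 = (7·3 + 3·5; 3·3 + 5·5) = (36, 34)
w3 = Kw2 = (354, 278)
The requested component of w3 is 278.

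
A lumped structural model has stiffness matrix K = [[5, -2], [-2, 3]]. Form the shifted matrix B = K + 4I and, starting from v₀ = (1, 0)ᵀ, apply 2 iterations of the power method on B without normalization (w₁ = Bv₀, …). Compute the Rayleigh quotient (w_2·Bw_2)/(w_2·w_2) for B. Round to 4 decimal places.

B = K + 4I has rows (9, -2); (-2, 7)
w1 = Bv₀ = (9·1 + (-2)·0; (-2)·1 + 7·0) = (9, -2)
w2 = Bw1 = (9·9 + (-2)·(-2); (-2)·9 + 7·(-2)) = (85, -32)
Bw2 = (829, -394)
w2·Bw2 = 83073; w2·w2 = 8249; μ ≈ 83073/8249 = 10.0707

10.0707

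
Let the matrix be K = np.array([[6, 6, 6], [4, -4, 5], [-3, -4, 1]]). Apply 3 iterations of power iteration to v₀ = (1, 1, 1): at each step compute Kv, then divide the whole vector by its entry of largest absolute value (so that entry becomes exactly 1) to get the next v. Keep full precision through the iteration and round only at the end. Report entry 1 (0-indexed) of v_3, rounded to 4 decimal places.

Kv0 = (18.00000, 5.00000, -6.00000); divide by 18.00000 → v1 = (1.00000, 0.27778, -0.33333)
Kv1 = (5.66667, 1.22222, -4.44444); divide by 5.66667 → v2 = (1.00000, 0.21569, -0.78431)
Kv2 = (2.58824, -0.78431, -4.64706); divide by -4.64706 → v3 = (-0.55696, 0.16878, 1.00000)
Requested entry of v3: -80/-474 = 0.1688

0.1688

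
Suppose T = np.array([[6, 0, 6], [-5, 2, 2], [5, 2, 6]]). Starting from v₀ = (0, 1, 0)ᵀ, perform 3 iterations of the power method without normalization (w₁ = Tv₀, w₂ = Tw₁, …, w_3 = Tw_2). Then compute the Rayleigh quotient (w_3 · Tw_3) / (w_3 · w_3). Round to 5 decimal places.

w1 = Tv₀ = (0, 2, 2)
w2 = Tw1 = (12, 8, 16)
w3 = Tw2 = (168, -12, 172)
Tw3 = (2040, -520, 1848)
w3·Tw3 = 168·2040 + (-12)·(-520) + 172·1848 = 666816; w3·w3 = 168·168 + (-12)·(-12) + 172·172 = 57952
λ ≈ 666816/57952 = 11.50635

λ ≈ 11.50635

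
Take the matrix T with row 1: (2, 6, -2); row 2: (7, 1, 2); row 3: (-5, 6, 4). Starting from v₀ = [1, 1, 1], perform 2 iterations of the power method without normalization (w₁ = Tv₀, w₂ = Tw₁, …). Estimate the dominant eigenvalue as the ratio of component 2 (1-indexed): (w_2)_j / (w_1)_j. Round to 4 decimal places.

λ ≈ 6.2000

w1 = Tv₀ = (2·1 + 6·1 + (-2)·1; 7·1 + 1·1 + 2·1; (-5)·1 + 6·1 + 4·1) = (6, 10, 5)
w2 = Tw1 = (2·6 + 6·10 + (-2)·5; 7·6 + 1·10 + 2·5; (-5)·6 + 6·10 + 4·5) = (62, 62, 50)
Ratio at component: 62 / 10 = 6.2000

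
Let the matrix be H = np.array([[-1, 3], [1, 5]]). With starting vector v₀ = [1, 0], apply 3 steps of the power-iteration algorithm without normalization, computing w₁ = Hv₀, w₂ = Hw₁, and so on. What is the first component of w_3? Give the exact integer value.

8

w1 = Hv₀ = ((-1)·1 + 3·0; 1·1 + 5·0) = (-1, 1)
w2 = Hw1 = ((-1)·(-1) + 3·1; 1·(-1) + 5·1) = (4, 4)
w3 = Hw2 = (8, 24)
The requested component of w3 is 8.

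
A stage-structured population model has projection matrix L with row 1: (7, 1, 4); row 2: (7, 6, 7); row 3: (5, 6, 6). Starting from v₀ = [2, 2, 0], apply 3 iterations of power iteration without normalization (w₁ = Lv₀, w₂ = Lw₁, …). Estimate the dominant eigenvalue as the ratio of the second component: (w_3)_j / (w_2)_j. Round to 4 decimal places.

w1 = Lv₀ = (7·2 + 1·2 + 4·0; 7·2 + 6·2 + 7·0; 5·2 + 6·2 + 6·0) = (16, 26, 22)
w2 = Lw1 = (7·16 + 1·26 + 4·22; 7·16 + 6·26 + 7·22; 5·16 + 6·26 + 6·22) = (226, 422, 368)
w3 = Lw2 = (3476, 6690, 5870)
Ratio at component: 6690 / 422 = 15.8531

15.8531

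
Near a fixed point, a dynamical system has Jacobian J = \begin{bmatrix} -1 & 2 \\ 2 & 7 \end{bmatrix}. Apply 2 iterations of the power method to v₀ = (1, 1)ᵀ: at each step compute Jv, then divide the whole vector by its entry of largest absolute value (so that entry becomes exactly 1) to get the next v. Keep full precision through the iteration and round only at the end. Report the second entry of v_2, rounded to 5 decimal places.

1.00000

Jv0 = (1.000000, 9.000000); divide by 9.000000 → v1 = (0.111111, 1.000000)
Jv1 = (1.888889, 7.222222); divide by 7.222222 → v2 = (0.261538, 1.000000)
Requested entry of v2: 65/65 = 1.00000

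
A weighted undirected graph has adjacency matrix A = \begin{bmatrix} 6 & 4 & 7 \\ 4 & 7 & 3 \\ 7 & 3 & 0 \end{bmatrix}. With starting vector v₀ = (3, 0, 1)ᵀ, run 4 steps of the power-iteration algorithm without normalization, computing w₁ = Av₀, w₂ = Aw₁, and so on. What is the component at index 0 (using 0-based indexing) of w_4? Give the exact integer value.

w1 = Av₀ = (6·3 + 4·0 + 7·1; 4·3 + 7·0 + 3·1; 7·3 + 3·0 + 0·1) = (25, 15, 21)
w2 = Aw1 = (6·25 + 4·15 + 7·21; 4·25 + 7·15 + 3·21; 7·25 + 3·15 + 0·21) = (357, 268, 220)
w3 = Aw2 = (4754, 3964, 3303)
w4 = Aw3 = (67501, 56673, 45170)
The requested component of w4 is 67501.

67501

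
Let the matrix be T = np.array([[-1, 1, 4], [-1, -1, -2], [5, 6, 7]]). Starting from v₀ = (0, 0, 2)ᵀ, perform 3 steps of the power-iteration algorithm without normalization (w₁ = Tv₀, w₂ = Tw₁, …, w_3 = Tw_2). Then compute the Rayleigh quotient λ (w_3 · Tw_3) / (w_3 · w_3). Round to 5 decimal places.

w1 = Tv₀ = ((-1)·0 + 1·0 + 4·2; (-1)·0 + (-1)·0 + (-2)·2; 5·0 + 6·0 + 7·2) = (8, -4, 14)
w2 = Tw1 = ((-1)·8 + 1·(-4) + 4·14; (-1)·8 + (-1)·(-4) + (-2)·14; 5·8 + 6·(-4) + 7·14) = (44, -32, 114)
w3 = Tw2 = (380, -240, 826)
Tw3 = (2684, -1792, 6242)
w3·Tw3 = 380·2684 + (-240)·(-1792) + 826·6242 = 6605892; w3·w3 = 380·380 + (-240)·(-240) + 826·826 = 884276
λ ≈ 6605892/884276 = 7.47040

7.47040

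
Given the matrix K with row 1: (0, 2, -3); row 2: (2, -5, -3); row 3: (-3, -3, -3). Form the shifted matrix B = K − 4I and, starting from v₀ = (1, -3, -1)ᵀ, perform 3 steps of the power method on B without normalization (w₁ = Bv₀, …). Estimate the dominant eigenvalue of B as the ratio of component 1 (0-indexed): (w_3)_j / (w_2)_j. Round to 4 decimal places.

-10.7713

B = K − 4I has rows (-4, 2, -3); (2, -9, -3); (-3, -3, -7)
w1 = Bv₀ = ((-4)·1 + 2·(-3) + (-3)·(-1); 2·1 + (-9)·(-3) + (-3)·(-1); (-3)·1 + (-3)·(-3) + (-7)·(-1)) = (-7, 32, 13)
w2 = Bw1 = ((-4)·(-7) + 2·32 + (-3)·13; 2·(-7) + (-9)·32 + (-3)·13; (-3)·(-7) + (-3)·32 + (-7)·13) = (53, -341, -166)
w3 = Bw2 = (-396, 3673, 2026)
Ratio: 3673/-341 = -10.7713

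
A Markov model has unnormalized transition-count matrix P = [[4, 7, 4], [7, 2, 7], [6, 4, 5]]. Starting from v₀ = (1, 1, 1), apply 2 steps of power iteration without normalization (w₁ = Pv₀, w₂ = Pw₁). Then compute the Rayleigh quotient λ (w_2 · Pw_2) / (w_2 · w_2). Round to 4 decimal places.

15.2978

w1 = Pv₀ = (4·1 + 7·1 + 4·1; 7·1 + 2·1 + 7·1; 6·1 + 4·1 + 5·1) = (15, 16, 15)
w2 = Pw1 = (4·15 + 7·16 + 4·15; 7·15 + 2·16 + 7·15; 6·15 + 4·16 + 5·15) = (232, 242, 229)
Pw2 = (3538, 3711, 3505)
w2·Pw2 = 232·3538 + 242·3711 + 229·3505 = 2521523; w2·w2 = 232·232 + 242·242 + 229·229 = 164829
λ ≈ 2521523/164829 = 15.2978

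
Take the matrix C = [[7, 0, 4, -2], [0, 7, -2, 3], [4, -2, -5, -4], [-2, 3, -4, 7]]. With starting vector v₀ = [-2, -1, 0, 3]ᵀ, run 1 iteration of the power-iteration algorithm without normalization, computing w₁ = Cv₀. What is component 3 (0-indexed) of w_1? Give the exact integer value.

22

w1 = Cv₀ = (7·(-2) + 0·(-1) + 4·0 + (-2)·3; 0·(-2) + 7·(-1) + (-2)·0 + 3·3; 4·(-2) + (-2)·(-1) + (-5)·0 + (-4)·3; (-2)·(-2) + 3·(-1) + (-4)·0 + 7·3) = (-20, 2, -18, 22)
The requested component of w1 is 22.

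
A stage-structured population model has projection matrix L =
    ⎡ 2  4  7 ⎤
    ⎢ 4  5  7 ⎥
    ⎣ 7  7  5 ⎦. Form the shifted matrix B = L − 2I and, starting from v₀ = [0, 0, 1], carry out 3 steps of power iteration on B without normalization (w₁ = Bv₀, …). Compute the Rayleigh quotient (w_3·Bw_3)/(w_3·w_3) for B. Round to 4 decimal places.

B = L − 2I has rows (0, 4, 7); (4, 3, 7); (7, 7, 3)
w1 = Bv₀ = (0·0 + 4·0 + 7·1; 4·0 + 3·0 + 7·1; 7·0 + 7·0 + 3·1) = (7, 7, 3)
w2 = Bw1 = (0·7 + 4·7 + 7·3; 4·7 + 3·7 + 7·3; 7·7 + 7·7 + 3·3) = (49, 70, 107)
w3 = Bw2 = (1029, 1155, 1154)
Bw3 = (12698, 15659, 18750)
w3·Bw3 = 52789887; w3·w3 = 3724582; μ ≈ 52789887/3724582 = 14.1734

14.1734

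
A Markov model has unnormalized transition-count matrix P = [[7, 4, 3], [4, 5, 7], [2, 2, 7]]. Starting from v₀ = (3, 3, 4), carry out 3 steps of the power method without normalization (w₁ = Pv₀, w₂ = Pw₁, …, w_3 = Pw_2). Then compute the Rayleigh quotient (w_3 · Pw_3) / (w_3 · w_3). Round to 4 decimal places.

w1 = Pv₀ = (7·3 + 4·3 + 3·4; 4·3 + 5·3 + 7·4; 2·3 + 2·3 + 7·4) = (45, 55, 40)
w2 = Pw1 = (7·45 + 4·55 + 3·40; 4·45 + 5·55 + 7·40; 2·45 + 2·55 + 7·40) = (655, 735, 480)
w3 = Pw2 = (8965, 9655, 6140)
Pw3 = (119795, 127115, 80220)
w3·Pw3 = 8965·119795 + 9655·127115 + 6140·80220 = 2793808300; w3·w3 = 8965·8965 + 9655·9655 + 6140·6140 = 211289850
λ ≈ 2793808300/211289850 = 13.2226

13.2226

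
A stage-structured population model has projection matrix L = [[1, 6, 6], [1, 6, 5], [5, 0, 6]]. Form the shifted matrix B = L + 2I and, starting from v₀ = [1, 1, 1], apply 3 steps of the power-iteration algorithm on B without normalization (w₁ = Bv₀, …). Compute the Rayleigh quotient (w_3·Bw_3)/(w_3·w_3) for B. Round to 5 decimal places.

μ ≈ 13.76082

B = L + 2I has rows (3, 6, 6); (1, 8, 5); (5, 0, 8)
w1 = Bv₀ = (3·1 + 6·1 + 6·1; 1·1 + 8·1 + 5·1; 5·1 + 0·1 + 8·1) = (15, 14, 13)
w2 = Bw1 = (3·15 + 6·14 + 6·13; 1·15 + 8·14 + 5·13; 5·15 + 0·14 + 8·13) = (207, 192, 179)
w3 = Bw2 = (2847, 2638, 2467)
Bw3 = (39171, 36286, 33971)
w3·Bw3 = 291048762; w3·w3 = 21150542; μ ≈ 291048762/21150542 = 13.76082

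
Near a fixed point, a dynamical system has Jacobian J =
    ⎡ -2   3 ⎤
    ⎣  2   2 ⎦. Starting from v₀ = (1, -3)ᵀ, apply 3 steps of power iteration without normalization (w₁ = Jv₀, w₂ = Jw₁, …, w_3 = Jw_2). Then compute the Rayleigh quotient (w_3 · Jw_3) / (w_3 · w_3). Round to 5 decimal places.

0.07299

w1 = Jv₀ = (-11, -4)
w2 = Jw1 = (10, -30)
w3 = Jw2 = (-110, -40)
Jw3 = (100, -300)
w3·Jw3 = (-110)·100 + (-40)·(-300) = 1000; w3·w3 = (-110)·(-110) + (-40)·(-40) = 13700
λ ≈ 1000/13700 = 0.07299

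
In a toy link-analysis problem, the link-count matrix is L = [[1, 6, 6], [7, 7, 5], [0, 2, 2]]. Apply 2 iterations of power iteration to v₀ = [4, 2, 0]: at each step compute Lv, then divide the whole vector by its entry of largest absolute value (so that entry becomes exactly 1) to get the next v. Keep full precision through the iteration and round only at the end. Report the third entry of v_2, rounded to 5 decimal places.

0.21596

Lv0 = (16.000000, 42.000000, 4.000000); divide by 42.000000 → v1 = (0.380952, 1.000000, 0.095238)
Lv1 = (6.952381, 10.142857, 2.190476); divide by 10.142857 → v2 = (0.685446, 1.000000, 0.215962)
Requested entry of v2: 92/426 = 0.21596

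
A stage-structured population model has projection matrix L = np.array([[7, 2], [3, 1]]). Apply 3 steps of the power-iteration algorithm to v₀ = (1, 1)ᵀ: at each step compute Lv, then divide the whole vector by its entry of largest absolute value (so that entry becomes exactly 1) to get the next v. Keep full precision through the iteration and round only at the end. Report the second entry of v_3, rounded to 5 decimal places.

Lv0 = (9.000000, 4.000000); divide by 9.000000 → v1 = (1.000000, 0.444444)
Lv1 = (7.888889, 3.444444); divide by 7.888889 → v2 = (1.000000, 0.436620)
Lv2 = (7.873239, 3.436620); divide by 7.873239 → v3 = (1.000000, 0.436494)
Requested entry of v3: 244/559 = 0.43649

0.43649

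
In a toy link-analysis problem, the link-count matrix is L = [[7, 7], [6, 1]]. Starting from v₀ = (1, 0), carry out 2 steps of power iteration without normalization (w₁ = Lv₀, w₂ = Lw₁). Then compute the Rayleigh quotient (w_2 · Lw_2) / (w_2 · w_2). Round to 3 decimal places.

λ ≈ 11.059

w1 = Lv₀ = (7·1 + 7·0; 6·1 + 1·0) = (7, 6)
w2 = Lw1 = (7·7 + 7·6; 6·7 + 1·6) = (91, 48)
Lw2 = (973, 594)
w2·Lw2 = 91·973 + 48·594 = 117055; w2·w2 = 91·91 + 48·48 = 10585
λ ≈ 117055/10585 = 11.059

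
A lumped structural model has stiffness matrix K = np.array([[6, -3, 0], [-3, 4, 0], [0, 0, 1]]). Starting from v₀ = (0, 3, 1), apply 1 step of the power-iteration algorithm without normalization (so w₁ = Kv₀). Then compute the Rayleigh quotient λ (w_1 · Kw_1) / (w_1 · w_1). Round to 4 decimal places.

7.5708

w1 = Kv₀ = (6·0 + (-3)·3 + 0·1; (-3)·0 + 4·3 + 0·1; 0·0 + 0·3 + 1·1) = (-9, 12, 1)
Kw1 = (-90, 75, 1)
w1·Kw1 = (-9)·(-90) + 12·75 + 1·1 = 1711; w1·w1 = (-9)·(-9) + 12·12 + 1·1 = 226
λ ≈ 1711/226 = 7.5708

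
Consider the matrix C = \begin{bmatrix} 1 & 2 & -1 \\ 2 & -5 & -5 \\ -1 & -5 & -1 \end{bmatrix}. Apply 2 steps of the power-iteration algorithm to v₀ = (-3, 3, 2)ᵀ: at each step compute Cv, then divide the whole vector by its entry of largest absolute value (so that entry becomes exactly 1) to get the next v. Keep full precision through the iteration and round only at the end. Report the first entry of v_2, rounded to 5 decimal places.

-0.20705

Cv0 = (1.000000, -31.000000, -14.000000); divide by -31.000000 → v1 = (-0.032258, 1.000000, 0.451613)
Cv1 = (1.516129, -7.322581, -5.419355); divide by -7.322581 → v2 = (-0.207048, 1.000000, 0.740088)
Requested entry of v2: -47/227 = -0.20705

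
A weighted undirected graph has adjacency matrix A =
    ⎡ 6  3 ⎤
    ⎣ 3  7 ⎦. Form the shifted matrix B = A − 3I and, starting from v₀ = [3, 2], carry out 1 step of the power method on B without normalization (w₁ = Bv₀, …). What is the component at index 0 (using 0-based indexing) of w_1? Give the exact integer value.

B = A − 3I has rows (3, 3); (3, 4)
w1 = Bv₀ = (3·3 + 3·2; 3·3 + 4·2) = (15, 17)
Requested component of w1: 15

15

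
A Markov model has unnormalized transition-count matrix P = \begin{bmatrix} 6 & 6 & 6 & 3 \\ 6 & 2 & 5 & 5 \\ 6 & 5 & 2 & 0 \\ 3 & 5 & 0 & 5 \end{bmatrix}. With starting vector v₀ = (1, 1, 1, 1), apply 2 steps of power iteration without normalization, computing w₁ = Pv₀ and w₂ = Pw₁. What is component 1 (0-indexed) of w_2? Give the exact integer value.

292

w1 = Pv₀ = (6·1 + 6·1 + 6·1 + 3·1; 6·1 + 2·1 + 5·1 + 5·1; 6·1 + 5·1 + 2·1 + 0·1; 3·1 + 5·1 + 0·1 + 5·1) = (21, 18, 13, 13)
w2 = Pw1 = (6·21 + 6·18 + 6·13 + 3·13; 6·21 + 2·18 + 5·13 + 5·13; 6·21 + 5·18 + 2·13 + 0·13; 3·21 + 5·18 + 0·13 + 5·13) = (351, 292, 242, 218)
The requested component of w2 is 292.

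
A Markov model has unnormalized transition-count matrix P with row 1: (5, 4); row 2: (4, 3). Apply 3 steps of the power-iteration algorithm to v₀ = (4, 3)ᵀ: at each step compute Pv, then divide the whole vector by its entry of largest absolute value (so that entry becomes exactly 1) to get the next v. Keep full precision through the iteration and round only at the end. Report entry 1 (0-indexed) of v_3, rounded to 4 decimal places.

Pv0 = (32.00000, 25.00000); divide by 32.00000 → v1 = (1.00000, 0.78125)
Pv1 = (8.12500, 6.34375); divide by 8.12500 → v2 = (1.00000, 0.78077)
Pv2 = (8.12308, 6.34231); divide by 8.12308 → v3 = (1.00000, 0.78078)
Requested entry of v3: 1649/2112 = 0.7808

0.7808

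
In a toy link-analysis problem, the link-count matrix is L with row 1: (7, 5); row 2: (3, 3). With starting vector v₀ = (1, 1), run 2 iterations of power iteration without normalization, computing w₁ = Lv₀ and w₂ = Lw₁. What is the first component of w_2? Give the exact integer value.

114

w1 = Lv₀ = (12, 6)
w2 = Lw1 = (114, 54)
The requested component of w2 is 114.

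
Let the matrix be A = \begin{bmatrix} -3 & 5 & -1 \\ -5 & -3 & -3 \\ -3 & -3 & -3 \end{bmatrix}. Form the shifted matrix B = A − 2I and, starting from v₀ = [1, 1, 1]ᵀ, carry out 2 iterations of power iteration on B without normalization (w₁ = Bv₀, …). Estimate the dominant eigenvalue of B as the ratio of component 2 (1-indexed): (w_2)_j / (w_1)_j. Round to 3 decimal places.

B = A − 2I has rows (-5, 5, -1); (-5, -5, -3); (-3, -3, -5)
w1 = Bv₀ = ((-5)·1 + 5·1 + (-1)·1; (-5)·1 + (-5)·1 + (-3)·1; (-3)·1 + (-3)·1 + (-5)·1) = (-1, -13, -11)
w2 = Bw1 = ((-5)·(-1) + 5·(-13) + (-1)·(-11); (-5)·(-1) + (-5)·(-13) + (-3)·(-11); (-3)·(-1) + (-3)·(-13) + (-5)·(-11)) = (-49, 103, 97)
Ratio: 103/-13 = -7.923

μ ≈ -7.923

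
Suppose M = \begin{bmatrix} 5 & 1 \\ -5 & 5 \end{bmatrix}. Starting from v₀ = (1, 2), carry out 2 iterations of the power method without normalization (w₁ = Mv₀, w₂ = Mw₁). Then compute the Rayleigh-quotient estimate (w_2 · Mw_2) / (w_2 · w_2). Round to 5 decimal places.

λ ≈ 5.94118

w1 = Mv₀ = (7, 5)
w2 = Mw1 = (40, -10)
Mw2 = (190, -250)
w2·Mw2 = 40·190 + (-10)·(-250) = 10100; w2·w2 = 40·40 + (-10)·(-10) = 1700
λ ≈ 10100/1700 = 5.94118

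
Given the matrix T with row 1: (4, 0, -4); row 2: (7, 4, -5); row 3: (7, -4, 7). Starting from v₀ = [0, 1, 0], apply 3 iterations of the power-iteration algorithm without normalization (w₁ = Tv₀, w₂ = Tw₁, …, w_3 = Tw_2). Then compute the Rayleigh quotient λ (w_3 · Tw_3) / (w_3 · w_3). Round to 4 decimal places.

w1 = Tv₀ = (4·0 + 0·1 + (-4)·0; 7·0 + 4·1 + (-5)·0; 7·0 + (-4)·1 + 7·0) = (0, 4, -4)
w2 = Tw1 = (4·0 + 0·4 + (-4)·(-4); 7·0 + 4·4 + (-5)·(-4); 7·0 + (-4)·4 + 7·(-4)) = (16, 36, -44)
w3 = Tw2 = (240, 476, -340)
Tw3 = (2320, 5284, -2604)
w3·Tw3 = 240·2320 + 476·5284 + (-340)·(-2604) = 3957344; w3·w3 = 240·240 + 476·476 + (-340)·(-340) = 399776
λ ≈ 3957344/399776 = 9.8989

λ ≈ 9.8989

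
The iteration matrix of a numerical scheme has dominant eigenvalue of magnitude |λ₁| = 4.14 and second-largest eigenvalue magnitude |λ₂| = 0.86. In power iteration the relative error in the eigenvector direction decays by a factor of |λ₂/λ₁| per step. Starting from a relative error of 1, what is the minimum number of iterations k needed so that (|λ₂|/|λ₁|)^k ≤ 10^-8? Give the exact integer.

12

|λ₂/λ₁| = 0.86/4.14 = 0.20773
Need k ≥ ln(10^-8) / ln(0.20773) = -18.4207 / -1.5715 ≈ 11.722
Smallest integer k satisfying the bound: 12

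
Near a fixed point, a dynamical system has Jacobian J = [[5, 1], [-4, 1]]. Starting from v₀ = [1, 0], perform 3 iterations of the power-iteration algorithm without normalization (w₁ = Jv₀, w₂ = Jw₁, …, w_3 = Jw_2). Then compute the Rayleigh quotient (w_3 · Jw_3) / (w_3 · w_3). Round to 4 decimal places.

3.8800

w1 = Jv₀ = (5·1 + 1·0; (-4)·1 + 1·0) = (5, -4)
w2 = Jw1 = (5·5 + 1·(-4); (-4)·5 + 1·(-4)) = (21, -24)
w3 = Jw2 = (81, -108)
Jw3 = (297, -432)
w3·Jw3 = 81·297 + (-108)·(-432) = 70713; w3·w3 = 81·81 + (-108)·(-108) = 18225
λ ≈ 70713/18225 = 3.8800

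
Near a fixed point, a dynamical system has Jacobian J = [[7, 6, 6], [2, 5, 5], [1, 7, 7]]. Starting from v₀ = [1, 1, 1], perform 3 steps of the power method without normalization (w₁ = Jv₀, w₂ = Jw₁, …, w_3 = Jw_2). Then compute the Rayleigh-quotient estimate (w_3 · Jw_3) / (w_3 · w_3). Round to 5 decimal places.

w1 = Jv₀ = (7·1 + 6·1 + 6·1; 2·1 + 5·1 + 5·1; 1·1 + 7·1 + 7·1) = (19, 12, 15)
w2 = Jw1 = (7·19 + 6·12 + 6·15; 2·19 + 5·12 + 5·15; 1·19 + 7·12 + 7·15) = (295, 173, 208)
w3 = Jw2 = (4351, 2495, 2962)
Jw3 = (63199, 35987, 42550)
w3·Jw3 = 4351·63199 + 2495·35987 + 2962·42550 = 490799514; w3·w3 = 4351·4351 + 2495·2495 + 2962·2962 = 33929670
λ ≈ 490799514/33929670 = 14.46520

14.46520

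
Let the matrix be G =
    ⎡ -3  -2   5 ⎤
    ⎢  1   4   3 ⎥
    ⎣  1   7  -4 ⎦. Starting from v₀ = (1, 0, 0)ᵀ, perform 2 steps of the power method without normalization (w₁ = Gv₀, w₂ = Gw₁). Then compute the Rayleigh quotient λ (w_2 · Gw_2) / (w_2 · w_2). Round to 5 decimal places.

w1 = Gv₀ = ((-3)·1 + (-2)·0 + 5·0; 1·1 + 4·0 + 3·0; 1·1 + 7·0 + (-4)·0) = (-3, 1, 1)
w2 = Gw1 = ((-3)·(-3) + (-2)·1 + 5·1; 1·(-3) + 4·1 + 3·1; 1·(-3) + 7·1 + (-4)·1) = (12, 4, 0)
Gw2 = (-44, 28, 40)
w2·Gw2 = 12·(-44) + 4·28 + 0·40 = -416; w2·w2 = 12·12 + 4·4 + 0·0 = 160
λ ≈ -416/160 = -2.60000

-2.60000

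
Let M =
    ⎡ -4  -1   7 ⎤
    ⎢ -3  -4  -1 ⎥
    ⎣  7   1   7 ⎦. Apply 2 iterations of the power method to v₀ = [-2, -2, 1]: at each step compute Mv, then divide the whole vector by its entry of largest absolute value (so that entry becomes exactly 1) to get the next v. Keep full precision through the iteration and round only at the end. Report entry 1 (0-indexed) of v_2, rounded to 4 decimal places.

0.6528

Mv0 = (17.00000, 13.00000, -9.00000); divide by 17.00000 → v1 = (1.00000, 0.76471, -0.52941)
Mv1 = (-8.47059, -5.52941, 4.05882); divide by -8.47059 → v2 = (1.00000, 0.65278, -0.47917)
Requested entry of v2: -94/-144 = 0.6528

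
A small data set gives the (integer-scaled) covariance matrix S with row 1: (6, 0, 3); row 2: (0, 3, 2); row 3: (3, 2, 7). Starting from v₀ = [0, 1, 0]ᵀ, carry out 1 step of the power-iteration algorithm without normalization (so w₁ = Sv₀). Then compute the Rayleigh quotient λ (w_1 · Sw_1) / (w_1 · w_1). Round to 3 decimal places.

λ ≈ 6.077

w1 = Sv₀ = (6·0 + 0·1 + 3·0; 0·0 + 3·1 + 2·0; 3·0 + 2·1 + 7·0) = (0, 3, 2)
Sw1 = (6, 13, 20)
w1·Sw1 = 0·6 + 3·13 + 2·20 = 79; w1·w1 = 0·0 + 3·3 + 2·2 = 13
λ ≈ 79/13 = 6.077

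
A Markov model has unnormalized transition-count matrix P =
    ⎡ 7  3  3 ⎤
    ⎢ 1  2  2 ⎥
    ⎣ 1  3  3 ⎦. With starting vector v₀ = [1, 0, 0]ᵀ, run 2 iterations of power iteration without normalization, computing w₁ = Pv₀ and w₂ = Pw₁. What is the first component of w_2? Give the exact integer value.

w1 = Pv₀ = (7·1 + 3·0 + 3·0; 1·1 + 2·0 + 2·0; 1·1 + 3·0 + 3·0) = (7, 1, 1)
w2 = Pw1 = (7·7 + 3·1 + 3·1; 1·7 + 2·1 + 2·1; 1·7 + 3·1 + 3·1) = (55, 11, 13)
The requested component of w2 is 55.

55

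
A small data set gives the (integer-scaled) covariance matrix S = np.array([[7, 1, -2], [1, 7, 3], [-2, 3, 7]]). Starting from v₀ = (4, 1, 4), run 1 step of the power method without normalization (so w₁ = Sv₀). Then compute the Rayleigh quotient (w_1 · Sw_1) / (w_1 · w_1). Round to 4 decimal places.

w1 = Sv₀ = (7·4 + 1·1 + (-2)·4; 1·4 + 7·1 + 3·4; (-2)·4 + 3·1 + 7·4) = (21, 23, 23)
Sw1 = (124, 251, 188)
w1·Sw1 = 21·124 + 23·251 + 23·188 = 12701; w1·w1 = 21·21 + 23·23 + 23·23 = 1499
λ ≈ 12701/1499 = 8.4730

8.4730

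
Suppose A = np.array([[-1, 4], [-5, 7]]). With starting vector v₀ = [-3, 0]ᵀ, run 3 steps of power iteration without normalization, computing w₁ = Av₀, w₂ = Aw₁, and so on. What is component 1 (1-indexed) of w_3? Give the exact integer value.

w1 = Av₀ = ((-1)·(-3) + 4·0; (-5)·(-3) + 7·0) = (3, 15)
w2 = Aw1 = ((-1)·3 + 4·15; (-5)·3 + 7·15) = (57, 90)
w3 = Aw2 = (303, 345)
The requested component of w3 is 303.

303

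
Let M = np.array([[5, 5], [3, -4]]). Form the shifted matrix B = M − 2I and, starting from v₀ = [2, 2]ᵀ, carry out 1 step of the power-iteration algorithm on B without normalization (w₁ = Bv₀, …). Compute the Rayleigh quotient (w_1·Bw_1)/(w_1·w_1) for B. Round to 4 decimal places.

B = M − 2I has rows (3, 5); (3, -6)
w1 = Bv₀ = (16, -6)
Bw1 = (18, 84)
w1·Bw1 = -216; w1·w1 = 292; μ ≈ -216/292 = -0.7397

-0.7397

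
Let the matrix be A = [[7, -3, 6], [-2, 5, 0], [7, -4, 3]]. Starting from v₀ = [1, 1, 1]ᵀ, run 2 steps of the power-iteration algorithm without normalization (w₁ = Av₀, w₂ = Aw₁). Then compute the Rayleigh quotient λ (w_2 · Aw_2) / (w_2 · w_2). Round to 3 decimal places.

12.038

w1 = Av₀ = (7·1 + (-3)·1 + 6·1; (-2)·1 + 5·1 + 0·1; 7·1 + (-4)·1 + 3·1) = (10, 3, 6)
w2 = Aw1 = (7·10 + (-3)·3 + 6·6; (-2)·10 + 5·3 + 0·6; 7·10 + (-4)·3 + 3·6) = (97, -5, 76)
Aw2 = (1150, -219, 927)
w2·Aw2 = 97·1150 + (-5)·(-219) + 76·927 = 183097; w2·w2 = 97·97 + (-5)·(-5) + 76·76 = 15210
λ ≈ 183097/15210 = 12.038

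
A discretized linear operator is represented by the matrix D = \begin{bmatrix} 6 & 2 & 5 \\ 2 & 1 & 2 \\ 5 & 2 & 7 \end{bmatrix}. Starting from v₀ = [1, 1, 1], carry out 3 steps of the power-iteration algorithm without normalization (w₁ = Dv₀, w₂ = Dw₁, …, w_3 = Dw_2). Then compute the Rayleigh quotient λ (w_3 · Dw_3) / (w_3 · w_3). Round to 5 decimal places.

12.23533

w1 = Dv₀ = (6·1 + 2·1 + 5·1; 2·1 + 1·1 + 2·1; 5·1 + 2·1 + 7·1) = (13, 5, 14)
w2 = Dw1 = (6·13 + 2·5 + 5·14; 2·13 + 1·5 + 2·14; 5·13 + 2·5 + 7·14) = (158, 59, 173)
w3 = Dw2 = (1931, 721, 2119)
Dw3 = (23623, 8821, 25930)
w3·Dw3 = 1931·23623 + 721·8821 + 2119·25930 = 106921624; w3·w3 = 1931·1931 + 721·721 + 2119·2119 = 8738763
λ ≈ 106921624/8738763 = 12.23533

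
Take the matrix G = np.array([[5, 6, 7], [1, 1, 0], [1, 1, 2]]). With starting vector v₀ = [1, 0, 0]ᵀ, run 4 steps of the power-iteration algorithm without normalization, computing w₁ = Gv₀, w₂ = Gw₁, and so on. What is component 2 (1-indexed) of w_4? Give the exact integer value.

w1 = Gv₀ = (5·1 + 6·0 + 7·0; 1·1 + 1·0 + 0·0; 1·1 + 1·0 + 2·0) = (5, 1, 1)
w2 = Gw1 = (5·5 + 6·1 + 7·1; 1·5 + 1·1 + 0·1; 1·5 + 1·1 + 2·1) = (38, 6, 8)
w3 = Gw2 = (282, 44, 60)
w4 = Gw3 = (2094, 326, 446)
The requested component of w4 is 326.

326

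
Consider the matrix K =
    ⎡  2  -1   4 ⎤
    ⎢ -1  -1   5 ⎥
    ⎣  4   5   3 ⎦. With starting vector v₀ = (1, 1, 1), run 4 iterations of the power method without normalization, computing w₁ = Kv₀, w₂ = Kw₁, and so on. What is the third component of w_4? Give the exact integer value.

4687

w1 = Kv₀ = (2·1 + (-1)·1 + 4·1; (-1)·1 + (-1)·1 + 5·1; 4·1 + 5·1 + 3·1) = (5, 3, 12)
w2 = Kw1 = (2·5 + (-1)·3 + 4·12; (-1)·5 + (-1)·3 + 5·12; 4·5 + 5·3 + 3·12) = (55, 52, 71)
w3 = Kw2 = (342, 248, 693)
w4 = Kw3 = (3208, 2875, 4687)
The requested component of w4 is 4687.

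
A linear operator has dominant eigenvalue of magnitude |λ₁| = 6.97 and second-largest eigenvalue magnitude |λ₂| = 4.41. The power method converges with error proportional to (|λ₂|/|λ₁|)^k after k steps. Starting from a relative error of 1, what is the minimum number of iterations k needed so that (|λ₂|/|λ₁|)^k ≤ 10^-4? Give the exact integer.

21

|λ₂/λ₁| = 4.41/6.97 = 0.63271
Need k ≥ ln(10^-4) / ln(0.63271) = -9.2103 / -0.4577 ≈ 20.121
Smallest integer k satisfying the bound: 21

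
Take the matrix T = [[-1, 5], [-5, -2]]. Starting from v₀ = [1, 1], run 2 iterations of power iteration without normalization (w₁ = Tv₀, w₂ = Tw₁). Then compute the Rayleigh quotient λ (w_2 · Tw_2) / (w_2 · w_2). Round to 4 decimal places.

-1.0231

w1 = Tv₀ = (4, -7)
w2 = Tw1 = (-39, -6)
Tw2 = (9, 207)
w2·Tw2 = (-39)·9 + (-6)·207 = -1593; w2·w2 = (-39)·(-39) + (-6)·(-6) = 1557
λ ≈ -1593/1557 = -1.0231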